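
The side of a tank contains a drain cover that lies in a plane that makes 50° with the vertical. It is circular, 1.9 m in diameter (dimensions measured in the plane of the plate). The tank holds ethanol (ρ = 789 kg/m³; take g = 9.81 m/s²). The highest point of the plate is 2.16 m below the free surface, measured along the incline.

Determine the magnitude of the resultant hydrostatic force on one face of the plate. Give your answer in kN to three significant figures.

F ≈ 43.9 kN

γ = ρg = 789 × 9.81 / 1000 = 7.74009 kN/m³.
The plate makes 50° with the vertical, i.e. θ = 90° − 50° = 40° to the horizontal. Measuring y along the incline from the free-surface line, vertical depth h = y·sinθ with sinθ = 0.642788.
The centroid is at the centre, 0.95 m below the top of the plate, so y_c = 2.16 + 0.95 = 3.11 m and h_c = 3.11 × 0.642788 = 1.99907 m.
A = π(0.95)² = 2.83529 m².
Resultant F = γ·h_c·A = 7.74009 × 1.99907 × 2.83529 = 43.8704 kN.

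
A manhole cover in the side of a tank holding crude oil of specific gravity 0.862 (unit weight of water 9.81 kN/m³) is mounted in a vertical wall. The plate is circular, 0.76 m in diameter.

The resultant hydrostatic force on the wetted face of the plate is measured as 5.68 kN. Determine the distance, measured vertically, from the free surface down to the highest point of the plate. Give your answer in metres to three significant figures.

d_top ≈ 1.10 m

γ = 0.862 × 9.81 = 8.45622 kN/m³.
A = π(0.38)² = 0.453646 m².
From F = γ·h_c·A, the centroid depth is h_c = 5.68/(8.45622 × 0.453646) = 1.48066 m.
The centroid is at the centre, 0.38 m below the top of the plate, so the highest point sits at h_top = 1.48066 − 0.38 = 1.10066 m below the surface.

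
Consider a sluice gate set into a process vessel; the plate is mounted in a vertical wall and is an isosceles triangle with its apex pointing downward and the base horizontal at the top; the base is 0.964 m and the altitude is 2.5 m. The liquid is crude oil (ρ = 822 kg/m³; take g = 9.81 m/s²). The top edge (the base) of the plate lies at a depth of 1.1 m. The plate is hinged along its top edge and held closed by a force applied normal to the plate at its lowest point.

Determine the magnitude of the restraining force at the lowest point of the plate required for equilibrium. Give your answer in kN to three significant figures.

P ≈ 7.61 kN

γ = ρg = 822 × 9.81 / 1000 = 8.06382 kN/m³.
With the apex down, the centroid sits h/3 = 2.5/3 = 0.833333 m below the base (the top edge), so the centroid depth is h_c = 1.1 + 0.833333 = 1.93333 m.
A = ½ × 0.964 × 2.5 = 1.205 m².
Resultant F = γ·h_c·A = 8.06382 × 1.93333 × 1.205 = 18.786 kN.
I_c = b·h³/36 = 0.964 × 2.5³/36 = 0.418403 m⁴.
Centre of pressure: y_p = y_c + I_c/(y_c·A) = 1.93333 + 0.418403/(1.93333 × 1.205) = 1.93333 + 0.179598 = 2.11293 m along the plane.
The resultant acts 0.833333 + 0.179598 = 1.01293 m (along the plate) below the hinge at the top edge, so the moment about the hinge is M = F × 1.01293 = 18.786 × 1.01293 = 19.0289 kN·m.
A normal force at the bottom, 2.5 m from the hinge, must supply this moment: P = 19.0289/2.5 = 7.61156 kN.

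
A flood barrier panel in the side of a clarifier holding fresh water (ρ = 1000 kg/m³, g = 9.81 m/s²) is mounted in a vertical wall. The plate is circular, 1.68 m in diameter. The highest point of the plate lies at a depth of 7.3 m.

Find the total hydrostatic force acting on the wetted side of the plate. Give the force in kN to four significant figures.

F ≈ 177.0 kN

γ = ρg = 1000 × 9.81 = 9810 N/m³ = 9.81 kN/m³.
The centroid is at the centre, 0.84 m below the top of the plate, so the centroid depth is h_c = 7.3 + 0.84 = 8.14 m.
A = π(0.84)² = 2.21671 m².
Resultant F = γ·h_c·A = 9.81 × 8.14 × 2.21671 = 177.012 kN.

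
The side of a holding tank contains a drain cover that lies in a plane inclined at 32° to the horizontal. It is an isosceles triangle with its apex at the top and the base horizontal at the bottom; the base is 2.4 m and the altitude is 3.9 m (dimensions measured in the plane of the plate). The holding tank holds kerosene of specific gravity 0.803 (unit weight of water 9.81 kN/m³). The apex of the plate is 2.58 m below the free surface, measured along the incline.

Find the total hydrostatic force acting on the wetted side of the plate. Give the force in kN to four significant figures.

γ = 0.803 × 9.81 = 7.87743 kN/m³.
Let θ = 32° be the plate's angle to the horizontal; measure y along the incline from where the plane meets the free surface. Vertical depth h = y·sinθ with sinθ = 0.529919.
With the apex up, the centroid sits 2h/3 = 2 × 3.9/3 = 2.6 m below the apex, so y_c = 2.58 + 2.6 = 5.18 m and h_c = 5.18 × 0.529919 = 2.74498 m.
A = ½ × 2.4 × 3.9 = 4.68 m².
Resultant F = γ·h_c·A = 7.87743 × 2.74498 × 4.68 = 101.197 kN.

F ≈ 101.2 kN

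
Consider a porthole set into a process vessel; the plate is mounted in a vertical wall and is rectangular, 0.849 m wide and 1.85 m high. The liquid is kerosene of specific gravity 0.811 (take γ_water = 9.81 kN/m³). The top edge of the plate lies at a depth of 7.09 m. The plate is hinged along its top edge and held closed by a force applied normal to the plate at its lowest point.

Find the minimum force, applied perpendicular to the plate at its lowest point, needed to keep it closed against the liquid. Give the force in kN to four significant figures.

P ≈ 52.00 kN

γ = 0.811 × 9.81 = 7.95591 kN/m³.
The centroid lies 1.85/2 = 0.925 m below the top edge, so the centroid depth is h_c = 7.09 + 0.925 = 8.015 m.
A = 0.849 × 1.85 = 1.57065 m².
Resultant F = γ·h_c·A = 7.95591 × 8.015 × 1.57065 = 100.155 kN.
I_c = b·h³/12 = 0.849 × 1.85³/12 = 0.447962 m⁴.
Centre of pressure: y_p = y_c + I_c/(y_c·A) = 8.015 + 0.447962/(8.015 × 1.57065) = 8.015 + 0.0355843 = 8.05058 m along the plane.
The resultant acts 0.925 + 0.0355843 = 0.960584 m (along the plate) below the hinge at the top edge, so the moment about the hinge is M = F × 0.960584 = 100.155 × 0.960584 = 96.2073 kN·m.
A normal force at the bottom, 1.85 m from the hinge, must supply this moment: P = 96.2073/1.85 = 52.0039 kN.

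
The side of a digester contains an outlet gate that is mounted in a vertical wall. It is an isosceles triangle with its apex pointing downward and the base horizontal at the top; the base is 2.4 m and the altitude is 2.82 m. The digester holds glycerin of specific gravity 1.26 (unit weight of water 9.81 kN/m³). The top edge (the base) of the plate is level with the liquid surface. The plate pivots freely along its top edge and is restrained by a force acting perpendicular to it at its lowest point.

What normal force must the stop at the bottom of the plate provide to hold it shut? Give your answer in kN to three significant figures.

γ = 1.26 × 9.81 = 12.3606 kN/m³.
With the apex down, the centroid sits h/3 = 2.82/3 = 0.94 m below the base (the top edge), so the centroid depth is h_c = 0.94 m.
A = ½ × 2.4 × 2.82 = 3.384 m².
Resultant F = γ·h_c·A = 12.3606 × 0.94 × 3.384 = 39.3186 kN.
I_c = b·h³/36 = 2.4 × 2.82³/36 = 1.49505 m⁴.
Centre of pressure: y_p = y_c + I_c/(y_c·A) = 0.94 + 1.49505/(0.94 × 3.384) = 0.94 + 0.47 = 1.41 m along the plane.
The resultant acts 0.94 + 0.47 = 1.41 m (along the plate) below the hinge at the top edge, so the moment about the hinge is M = F × 1.41 = 39.3186 × 1.41 = 55.4392 kN·m.
A normal force at the bottom, 2.82 m from the hinge, must supply this moment: P = 55.4392/2.82 = 19.6593 kN.

P ≈ 19.7 kN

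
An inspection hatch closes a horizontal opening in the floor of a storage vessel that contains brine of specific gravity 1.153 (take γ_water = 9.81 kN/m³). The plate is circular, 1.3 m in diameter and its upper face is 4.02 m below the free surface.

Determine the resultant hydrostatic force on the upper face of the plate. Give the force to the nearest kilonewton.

F ≈ 60 kN

γ = 1.153 × 9.81 = 11.31093 kN/m³.
The plate is horizontal, so pressure is uniform at p = γ·h = 11.31093 × 4.02 = 45.4699 kN/m².
A = π(0.65)² = 1.32732 m².
F = p·A = 45.4699 × 1.32732 = 60.3531 kN.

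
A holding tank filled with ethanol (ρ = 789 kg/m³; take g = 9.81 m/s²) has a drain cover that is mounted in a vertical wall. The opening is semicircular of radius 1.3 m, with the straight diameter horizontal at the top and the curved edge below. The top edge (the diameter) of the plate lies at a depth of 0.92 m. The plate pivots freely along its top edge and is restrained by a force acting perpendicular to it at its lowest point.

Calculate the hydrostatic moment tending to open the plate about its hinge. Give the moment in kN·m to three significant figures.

M ≈ 19.1 kN·m

γ = ρg = 789 × 9.81 / 1000 = 7.74009 kN/m³.
The centroid of a semicircle lies 4r/(3π) = 0.551737 m from the diameter, here below the top edge, so the centroid depth is h_c = 0.92 + 0.551737 = 1.47174 m.
A = πr²/2 = π × 1.3²/2 = 2.65465 m².
Resultant F = γ·h_c·A = 7.74009 × 1.47174 × 2.65465 = 30.2402 kN.
I_c = (π/8 − 8/(9π))·r⁴ = 0.109757 × 1.3⁴ = 0.313477 m⁴.
Centre of pressure: y_p = y_c + I_c/(y_c·A) = 1.47174 + 0.313477/(1.47174 × 2.65465) = 1.47174 + 0.0802356 = 1.55198 m along the plane.
The resultant acts 0.551737 + 0.0802356 = 0.631973 m (along the plate) below the hinge at the top edge, so the moment about the hinge is M = F × 0.631973 = 30.2402 × 0.631973 = 19.111 kN·m.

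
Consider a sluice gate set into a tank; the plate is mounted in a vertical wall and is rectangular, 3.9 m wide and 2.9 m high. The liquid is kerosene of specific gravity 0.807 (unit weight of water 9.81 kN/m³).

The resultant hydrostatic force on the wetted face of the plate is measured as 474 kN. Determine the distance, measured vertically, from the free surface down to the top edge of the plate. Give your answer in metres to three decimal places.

d_top ≈ 3.844 m

γ = 0.807 × 9.81 = 7.91667 kN/m³.
A = 3.9 × 2.9 = 11.31 m².
From F = γ·h_c·A, the centroid depth is h_c = 474/(7.91667 × 11.31) = 5.29387 m.
The centroid lies 2.9/2 = 1.45 m below the top edge, so the top edge sits at h_top = 5.29387 − 1.45 = 3.84387 m below the surface.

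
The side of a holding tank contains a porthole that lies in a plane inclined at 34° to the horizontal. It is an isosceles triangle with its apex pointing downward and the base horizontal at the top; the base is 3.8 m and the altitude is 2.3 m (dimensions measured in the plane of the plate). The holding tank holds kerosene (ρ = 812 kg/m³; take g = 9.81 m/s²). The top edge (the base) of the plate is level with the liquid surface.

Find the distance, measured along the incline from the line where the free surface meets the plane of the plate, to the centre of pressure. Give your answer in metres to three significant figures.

y_p = 1.15 m

γ = ρg = 812 × 9.81 / 1000 = 7.96572 kN/m³.
Let θ = 34° be the plate's angle to the horizontal; measure y along the incline from where the plane meets the free surface. Vertical depth h = y·sinθ with sinθ = 0.559193.
With the apex down, the centroid sits h/3 = 2.3/3 = 0.766667 m below the base (the top edge), so y_c = 0.766667 m and h_c = 0.766667 × 0.559193 = 0.428715 m.
A = ½ × 3.8 × 2.3 = 4.37 m².
Resultant F = γ·h_c·A = 7.96572 × 0.428715 × 4.37 = 14.9237 kN.
I_c = b·h³/36 = 3.8 × 2.3³/36 = 1.28429 m⁴.
Centre of pressure: y_p = y_c + I_c/(y_c·A) = 0.766667 + 1.28429/(0.766667 × 4.37) = 0.766667 + 0.383332 = 1.15 m along the plane.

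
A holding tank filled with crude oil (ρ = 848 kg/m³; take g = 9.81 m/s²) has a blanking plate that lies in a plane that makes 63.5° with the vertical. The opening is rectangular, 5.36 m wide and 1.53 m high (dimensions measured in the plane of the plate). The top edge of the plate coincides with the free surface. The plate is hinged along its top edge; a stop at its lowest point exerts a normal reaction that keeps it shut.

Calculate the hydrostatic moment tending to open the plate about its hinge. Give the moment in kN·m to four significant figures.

γ = ρg = 848 × 9.81 / 1000 = 8.31888 kN/m³.
The plate makes 63.5° with the vertical, i.e. θ = 90° − 63.5° = 26.5° to the horizontal. Measuring y along the incline from the free-surface line, vertical depth h = y·sinθ with sinθ = 0.446198.
The centroid lies 1.53/2 = 0.765 m below the top edge, so y_c = 0.765 m and h_c = 0.765 × 0.446198 = 0.341341 m.
A = 5.36 × 1.53 = 8.2008 m².
Resultant F = γ·h_c·A = 8.31888 × 0.341341 × 8.2008 = 23.2868 kN.
I_c = b·h³/12 = 5.36 × 1.53³/12 = 1.59977 m⁴.
Centre of pressure: y_p = y_c + I_c/(y_c·A) = 0.765 + 1.59977/(0.765 × 8.2008) = 0.765 + 0.255 = 1.02 m along the plane.
The resultant acts 0.765 + 0.255 = 1.02 m (along the plate) below the hinge at the top edge, so the moment about the hinge is M = F × 1.02 = 23.2868 × 1.02 = 23.7525 kN·m.

M ≈ 23.75 kN·m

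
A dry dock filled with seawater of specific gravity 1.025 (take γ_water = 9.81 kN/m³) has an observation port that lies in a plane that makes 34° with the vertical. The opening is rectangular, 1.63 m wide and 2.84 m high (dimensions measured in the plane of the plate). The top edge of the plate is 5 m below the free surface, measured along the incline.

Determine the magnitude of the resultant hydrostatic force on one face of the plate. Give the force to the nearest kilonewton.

γ = 1.025 × 9.81 = 10.05525 kN/m³.
The plate makes 34° with the vertical, i.e. θ = 90° − 34° = 56° to the horizontal. Measuring y along the incline from the free-surface line, vertical depth h = y·sinθ with sinθ = 0.829038.
The centroid lies 2.84/2 = 1.42 m below the top edge, so y_c = 5 + 1.42 = 6.42 m and h_c = 6.42 × 0.829038 = 5.32242 m.
A = 1.63 × 2.84 = 4.6292 m².
Resultant F = γ·h_c·A = 10.05525 × 5.32242 × 4.6292 = 247.747 kN.

F ≈ 248 kN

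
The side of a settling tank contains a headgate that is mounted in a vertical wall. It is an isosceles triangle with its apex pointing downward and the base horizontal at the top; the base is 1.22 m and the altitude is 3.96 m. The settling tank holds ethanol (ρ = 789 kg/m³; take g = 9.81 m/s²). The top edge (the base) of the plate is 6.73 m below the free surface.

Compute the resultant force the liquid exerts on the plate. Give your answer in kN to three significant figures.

F ≈ 151 kN

γ = ρg = 789 × 9.81 / 1000 = 7.74009 kN/m³.
With the apex down, the centroid sits h/3 = 3.96/3 = 1.32 m below the base (the top edge), so the centroid depth is h_c = 6.73 + 1.32 = 8.05 m.
A = ½ × 1.22 × 3.96 = 2.4156 m².
Resultant F = γ·h_c·A = 7.74009 × 8.05 × 2.4156 = 150.511 kN.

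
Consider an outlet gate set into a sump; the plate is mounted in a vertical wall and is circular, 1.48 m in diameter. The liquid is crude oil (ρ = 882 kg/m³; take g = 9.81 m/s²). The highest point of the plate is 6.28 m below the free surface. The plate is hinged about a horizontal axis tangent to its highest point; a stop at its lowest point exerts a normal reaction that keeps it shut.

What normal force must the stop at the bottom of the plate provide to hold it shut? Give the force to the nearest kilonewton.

P ≈ 54 kN

γ = ρg = 882 × 9.81 / 1000 = 8.65242 kN/m³.
The centroid is at the centre, 0.74 m below the top of the plate, so the centroid depth is h_c = 6.28 + 0.74 = 7.02 m.
A = π(0.74)² = 1.72034 m².
Resultant F = γ·h_c·A = 8.65242 × 7.02 × 1.72034 = 104.493 kN.
I_c = πr⁴/4 = π × 0.74⁴/4 = 0.235514 m⁴.
Centre of pressure: y_p = y_c + I_c/(y_c·A) = 7.02 + 0.235514/(7.02 × 1.72034) = 7.02 + 0.0195014 = 7.0395 m along the plane.
The resultant acts 0.74 + 0.0195014 = 0.759501 m (along the plate) below the hinge at the top edge, so the moment about the hinge is M = F × 0.759501 = 104.493 × 0.759501 = 79.3625 kN·m.
A normal force at the bottom, 1.48 m from the hinge, must supply this moment: P = 79.3625/1.48 = 53.6233 kN.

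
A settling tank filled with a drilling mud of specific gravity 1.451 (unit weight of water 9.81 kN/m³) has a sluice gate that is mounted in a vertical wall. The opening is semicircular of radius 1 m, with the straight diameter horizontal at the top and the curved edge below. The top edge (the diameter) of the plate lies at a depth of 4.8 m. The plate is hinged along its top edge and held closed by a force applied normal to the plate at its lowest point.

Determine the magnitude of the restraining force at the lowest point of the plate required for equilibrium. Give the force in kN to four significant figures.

P ≈ 51.14 kN

γ = 1.451 × 9.81 = 14.23431 kN/m³.
The centroid of a semicircle lies 4r/(3π) = 0.424413 m from the diameter, here below the top edge, so the centroid depth is h_c = 4.8 + 0.424413 = 5.22441 m.
A = πr²/2 = π × 1²/2 = 1.5708 m².
Resultant F = γ·h_c·A = 14.23431 × 5.22441 × 1.5708 = 116.814 kN.
I_c = (π/8 − 8/(9π))·r⁴ = 0.109757 × 1⁴ = 0.109757 m⁴.
Centre of pressure: y_p = y_c + I_c/(y_c·A) = 5.22441 + 0.109757/(5.22441 × 1.5708) = 5.22441 + 0.0133744 = 5.23778 m along the plane.
The resultant acts 0.424413 + 0.0133744 = 0.437787 m (along the plate) below the hinge at the top edge, so the moment about the hinge is M = F × 0.437787 = 116.814 × 0.437787 = 51.1397 kN·m.
A normal force at the bottom, 1 m from the hinge, must supply this moment: P = 51.1397/1 = 51.1397 kN.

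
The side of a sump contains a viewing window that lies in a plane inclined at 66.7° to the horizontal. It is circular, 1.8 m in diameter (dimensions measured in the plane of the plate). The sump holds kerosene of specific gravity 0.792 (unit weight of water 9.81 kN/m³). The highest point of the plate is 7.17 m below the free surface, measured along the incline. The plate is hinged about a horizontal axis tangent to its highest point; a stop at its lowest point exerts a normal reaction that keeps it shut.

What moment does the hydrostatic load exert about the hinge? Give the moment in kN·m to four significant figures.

M ≈ 135.6 kN·m

γ = 0.792 × 9.81 = 7.76952 kN/m³.
Let θ = 66.7° be the plate's angle to the horizontal; measure y along the incline from where the plane meets the free surface. Vertical depth h = y·sinθ with sinθ = 0.918446.
The centroid is at the centre, 0.9 m below the top of the plate, so y_c = 7.17 + 0.9 = 8.07 m and h_c = 8.07 × 0.918446 = 7.41186 m.
A = π(0.9)² = 2.54469 m².
Resultant F = γ·h_c·A = 7.76952 × 7.41186 × 2.54469 = 146.54 kN.
I_c = πr⁴/4 = π × 0.9⁴/4 = 0.5153 m⁴.
Centre of pressure: y_p = y_c + I_c/(y_c·A) = 8.07 + 0.5153/(8.07 × 2.54469) = 8.07 + 0.025093 = 8.09509 m along the plane.
The resultant acts 0.9 + 0.025093 = 0.925093 m (along the plate) below the hinge at the top edge, so the moment about the hinge is M = F × 0.925093 = 146.54 × 0.925093 = 135.563 kN·m.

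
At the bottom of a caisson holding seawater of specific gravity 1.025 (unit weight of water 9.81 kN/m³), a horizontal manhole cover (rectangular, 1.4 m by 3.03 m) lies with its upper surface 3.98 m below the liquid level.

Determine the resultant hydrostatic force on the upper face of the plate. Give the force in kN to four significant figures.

F ≈ 169.8 kN

γ = 1.025 × 9.81 = 10.05525 kN/m³.
The plate is horizontal, so pressure is uniform at p = γ·h = 10.05525 × 3.98 = 40.0199 kN/m².
A = 1.4 × 3.03 = 4.242 m².
F = p·A = 40.0199 × 4.242 = 169.764 kN.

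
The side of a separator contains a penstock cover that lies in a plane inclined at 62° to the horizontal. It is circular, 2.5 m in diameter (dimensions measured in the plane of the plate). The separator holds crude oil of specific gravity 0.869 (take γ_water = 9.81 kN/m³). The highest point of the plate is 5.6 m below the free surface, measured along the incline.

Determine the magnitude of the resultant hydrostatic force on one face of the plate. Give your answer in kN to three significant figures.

F ≈ 253 kN

γ = 0.869 × 9.81 = 8.52489 kN/m³.
Let θ = 62° be the plate's angle to the horizontal; measure y along the incline from where the plane meets the free surface. Vertical depth h = y·sinθ with sinθ = 0.882948.
The centroid is at the centre, 1.25 m below the top of the plate, so y_c = 5.6 + 1.25 = 6.85 m and h_c = 6.85 × 0.882948 = 6.04819 m.
A = π(1.25)² = 4.90874 m².
Resultant F = γ·h_c·A = 8.52489 × 6.04819 × 4.90874 = 253.095 kN.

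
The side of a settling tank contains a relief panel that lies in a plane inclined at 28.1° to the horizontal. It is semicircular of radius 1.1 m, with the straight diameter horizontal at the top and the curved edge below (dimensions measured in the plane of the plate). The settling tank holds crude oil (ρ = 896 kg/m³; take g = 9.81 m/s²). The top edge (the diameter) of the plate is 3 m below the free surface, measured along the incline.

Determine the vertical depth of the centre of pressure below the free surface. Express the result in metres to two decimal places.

γ = ρg = 896 × 9.81 / 1000 = 8.78976 kN/m³.
Let θ = 28.1° be the plate's angle to the horizontal; measure y along the incline from where the plane meets the free surface. Vertical depth h = y·sinθ with sinθ = 0.471012.
The centroid of a semicircle lies 4r/(3π) = 0.466854 m from the diameter, here below the top edge, so y_c = 3 + 0.466854 = 3.46685 m and h_c = 3.46685 × 0.471012 = 1.63293 m.
A = πr²/2 = π × 1.1²/2 = 1.90066 m².
Resultant F = γ·h_c·A = 8.78976 × 1.63293 × 1.90066 = 27.2803 kN.
I_c = (π/8 − 8/(9π))·r⁴ = 0.109757 × 1.1⁴ = 0.160695 m⁴.
Centre of pressure: y_p = y_c + I_c/(y_c·A) = 3.46685 + 0.160695/(3.46685 × 1.90066) = 3.46685 + 0.0243873 = 3.49124 m along the plane.
Vertically, h_p = y_p·sinθ = 3.49124 × 0.471012 = 1.64442 m.

h_p = 1.64 m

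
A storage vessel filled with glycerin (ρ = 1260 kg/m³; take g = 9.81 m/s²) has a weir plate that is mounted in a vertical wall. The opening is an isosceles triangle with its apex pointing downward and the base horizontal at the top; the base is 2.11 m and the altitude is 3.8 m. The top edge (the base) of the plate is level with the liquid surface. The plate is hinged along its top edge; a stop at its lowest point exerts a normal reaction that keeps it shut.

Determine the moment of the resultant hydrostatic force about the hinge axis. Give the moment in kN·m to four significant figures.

γ = ρg = 1260 × 9.81 / 1000 = 12.3606 kN/m³.
With the apex down, the centroid sits h/3 = 3.8/3 = 1.26667 m below the base (the top edge), so the centroid depth is h_c = 1.26667 m.
A = ½ × 2.11 × 3.8 = 4.009 m².
Resultant F = γ·h_c·A = 12.3606 × 1.26667 × 4.009 = 62.7681 kN.
I_c = b·h³/36 = 2.11 × 3.8³/36 = 3.21611 m⁴.
Centre of pressure: y_p = y_c + I_c/(y_c·A) = 1.26667 + 3.21611/(1.26667 × 4.009) = 1.26667 + 0.633332 = 1.9 m along the plane.
The resultant acts 1.26667 + 0.633332 = 1.9 m (along the plate) below the hinge at the top edge, so the moment about the hinge is M = F × 1.9 = 62.7681 × 1.9 = 119.259 kN·m.

M ≈ 119.3 kN·m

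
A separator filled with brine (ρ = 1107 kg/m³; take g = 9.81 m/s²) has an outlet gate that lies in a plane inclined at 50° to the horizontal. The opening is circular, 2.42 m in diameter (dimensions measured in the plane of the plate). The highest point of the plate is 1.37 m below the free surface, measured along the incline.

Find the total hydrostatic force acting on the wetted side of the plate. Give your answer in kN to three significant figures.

γ = ρg = 1107 × 9.81 / 1000 = 10.85967 kN/m³.
Let θ = 50° be the plate's angle to the horizontal; measure y along the incline from where the plane meets the free surface. Vertical depth h = y·sinθ with sinθ = 0.766044.
The centroid is at the centre, 1.21 m below the top of the plate, so y_c = 1.37 + 1.21 = 2.58 m and h_c = 2.58 × 0.766044 = 1.97639 m.
A = π(1.21)² = 4.59961 m².
Resultant F = γ·h_c·A = 10.85967 × 1.97639 × 4.59961 = 98.7212 kN.

F ≈ 98.7 kN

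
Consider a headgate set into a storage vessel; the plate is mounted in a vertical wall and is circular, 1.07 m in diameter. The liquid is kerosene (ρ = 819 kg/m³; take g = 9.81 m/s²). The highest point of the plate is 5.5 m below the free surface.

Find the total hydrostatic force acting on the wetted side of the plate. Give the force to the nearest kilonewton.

γ = ρg = 819 × 9.81 / 1000 = 8.03439 kN/m³.
The centroid is at the centre, 0.535 m below the top of the plate, so the centroid depth is h_c = 5.5 + 0.535 = 6.035 m.
A = π(0.535)² = 0.899202 m².
Resultant F = γ·h_c·A = 8.03439 × 6.035 × 0.899202 = 43.6001 kN.

F ≈ 44 kN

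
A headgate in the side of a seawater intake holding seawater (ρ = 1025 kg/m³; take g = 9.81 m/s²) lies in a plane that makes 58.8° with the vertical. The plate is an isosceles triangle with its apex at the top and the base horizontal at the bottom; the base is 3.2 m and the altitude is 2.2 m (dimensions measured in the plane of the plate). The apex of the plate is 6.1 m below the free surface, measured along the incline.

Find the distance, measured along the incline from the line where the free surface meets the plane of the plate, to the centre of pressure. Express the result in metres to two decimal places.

γ = ρg = 1025 × 9.81 / 1000 = 10.05525 kN/m³.
The plate makes 58.8° with the vertical, i.e. θ = 90° − 58.8° = 31.2° to the horizontal. Measuring y along the incline from the free-surface line, vertical depth h = y·sinθ with sinθ = 0.518027.
With the apex up, the centroid sits 2h/3 = 2 × 2.2/3 = 1.46667 m below the apex, so y_c = 6.1 + 1.46667 = 7.56667 m and h_c = 7.56667 × 0.518027 = 3.91974 m.
A = ½ × 3.2 × 2.2 = 3.52 m².
Resultant F = γ·h_c·A = 10.05525 × 3.91974 × 3.52 = 138.737 kN.
I_c = b·h³/36 = 3.2 × 2.2³/36 = 0.946489 m⁴.
Centre of pressure: y_p = y_c + I_c/(y_c·A) = 7.56667 + 0.946489/(7.56667 × 3.52) = 7.56667 + 0.035536 = 7.60221 m along the plane.

y_p = 7.60 m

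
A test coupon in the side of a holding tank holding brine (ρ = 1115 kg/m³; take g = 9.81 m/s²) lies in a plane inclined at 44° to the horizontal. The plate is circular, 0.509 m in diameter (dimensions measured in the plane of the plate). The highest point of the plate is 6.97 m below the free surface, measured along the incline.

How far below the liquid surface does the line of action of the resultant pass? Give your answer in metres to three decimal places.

γ = ρg = 1115 × 9.81 / 1000 = 10.93815 kN/m³.
Let θ = 44° be the plate's angle to the horizontal; measure y along the incline from where the plane meets the free surface. Vertical depth h = y·sinθ with sinθ = 0.694658.
The centroid is at the centre, 0.2545 m below the top of the plate, so y_c = 6.97 + 0.2545 = 7.2245 m and h_c = 7.2245 × 0.694658 = 5.01856 m.
A = π(0.2545)² = 0.203482 m².
Resultant F = γ·h_c·A = 10.93815 × 5.01856 × 0.203482 = 11.1699 kN.
I_c = πr⁴/4 = π × 0.2545⁴/4 = 0.00329489 m⁴.
Centre of pressure: y_p = y_c + I_c/(y_c·A) = 7.2245 + 0.00329489/(7.2245 × 0.203482) = 7.2245 + 0.00224134 = 7.22674 m along the plane.
Vertically, h_p = y_p·sinθ = 7.22674 × 0.694658 = 5.02011 m.

h_p = 5.020 m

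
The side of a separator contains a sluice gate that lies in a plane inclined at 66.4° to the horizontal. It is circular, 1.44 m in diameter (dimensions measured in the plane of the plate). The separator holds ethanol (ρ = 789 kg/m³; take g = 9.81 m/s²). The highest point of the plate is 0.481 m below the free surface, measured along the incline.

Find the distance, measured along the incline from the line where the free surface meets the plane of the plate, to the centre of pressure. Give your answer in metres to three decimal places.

y_p = 1.309 m

γ = ρg = 789 × 9.81 / 1000 = 7.74009 kN/m³.
Let θ = 66.4° be the plate's angle to the horizontal; measure y along the incline from where the plane meets the free surface. Vertical depth h = y·sinθ with sinθ = 0.916363.
The centroid is at the centre, 0.72 m below the top of the plate, so y_c = 0.481 + 0.72 = 1.201 m and h_c = 1.201 × 0.916363 = 1.10055 m.
A = π(0.72)² = 1.6286 m².
Resultant F = γ·h_c·A = 7.74009 × 1.10055 × 1.6286 = 13.873 kN.
I_c = πr⁴/4 = π × 0.72⁴/4 = 0.211067 m⁴.
Centre of pressure: y_p = y_c + I_c/(y_c·A) = 1.201 + 0.211067/(1.201 × 1.6286) = 1.201 + 0.10791 = 1.30891 m along the plane.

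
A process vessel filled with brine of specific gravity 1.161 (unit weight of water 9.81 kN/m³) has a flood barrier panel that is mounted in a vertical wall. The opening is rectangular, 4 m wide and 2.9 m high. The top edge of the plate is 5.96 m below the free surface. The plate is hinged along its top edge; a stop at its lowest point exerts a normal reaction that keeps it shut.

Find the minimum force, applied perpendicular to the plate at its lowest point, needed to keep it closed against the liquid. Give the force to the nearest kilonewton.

P ≈ 521 kN

γ = 1.161 × 9.81 = 11.38941 kN/m³.
The centroid lies 2.9/2 = 1.45 m below the top edge, so the centroid depth is h_c = 5.96 + 1.45 = 7.41 m.
A = 4 × 2.9 = 11.6 m².
Resultant F = γ·h_c·A = 11.38941 × 7.41 × 11.6 = 978.988 kN.
I_c = b·h³/12 = 4 × 2.9³/12 = 8.12967 m⁴.
Centre of pressure: y_p = y_c + I_c/(y_c·A) = 7.41 + 8.12967/(7.41 × 11.6) = 7.41 + 0.0945794 = 7.50458 m along the plane.
The resultant acts 1.45 + 0.0945794 = 1.54458 m (along the plate) below the hinge at the top edge, so the moment about the hinge is M = F × 1.54458 = 978.988 × 1.54458 = 1512.13 kN·m.
A normal force at the bottom, 2.9 m from the hinge, must supply this moment: P = 1512.13/2.9 = 521.424 kN.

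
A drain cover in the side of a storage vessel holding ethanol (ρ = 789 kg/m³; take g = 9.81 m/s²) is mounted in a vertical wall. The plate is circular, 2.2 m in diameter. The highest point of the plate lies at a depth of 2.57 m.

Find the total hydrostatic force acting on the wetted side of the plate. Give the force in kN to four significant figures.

γ = ρg = 789 × 9.81 / 1000 = 7.74009 kN/m³.
The centroid is at the centre, 1.1 m below the top of the plate, so the centroid depth is h_c = 2.57 + 1.1 = 3.67 m.
A = π(1.1)² = 3.80133 m².
Resultant F = γ·h_c·A = 7.74009 × 3.67 × 3.80133 = 107.981 kN.

F ≈ 108.0 kN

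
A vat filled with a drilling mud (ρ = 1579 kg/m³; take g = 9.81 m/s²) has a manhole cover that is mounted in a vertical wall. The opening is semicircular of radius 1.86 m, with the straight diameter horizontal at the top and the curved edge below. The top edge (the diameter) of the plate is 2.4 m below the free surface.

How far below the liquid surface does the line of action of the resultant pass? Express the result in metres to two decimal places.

h_p = 3.27 m

γ = ρg = 1579 × 9.81 / 1000 = 15.48999 kN/m³.
The centroid of a semicircle lies 4r/(3π) = 0.789409 m from the diameter, here below the top edge, so the centroid depth is h_c = 2.4 + 0.789409 = 3.18941 m.
A = πr²/2 = π × 1.86²/2 = 5.43433 m².
Resultant F = γ·h_c·A = 15.48999 × 3.18941 × 5.43433 = 268.477 kN.
I_c = (π/8 − 8/(9π))·r⁴ = 0.109757 × 1.86⁴ = 1.31366 m⁴.
Centre of pressure: y_p = y_c + I_c/(y_c·A) = 3.18941 + 1.31366/(3.18941 × 5.43433) = 3.18941 + 0.0757926 = 3.2652 m along the plane.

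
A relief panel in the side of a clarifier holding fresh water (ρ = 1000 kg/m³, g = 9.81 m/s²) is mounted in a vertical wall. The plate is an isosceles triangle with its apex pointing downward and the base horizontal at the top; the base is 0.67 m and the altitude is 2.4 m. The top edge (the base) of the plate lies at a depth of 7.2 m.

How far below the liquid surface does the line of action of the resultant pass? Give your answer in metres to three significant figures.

h_p = 8.04 m

γ = ρg = 1000 × 9.81 = 9810 N/m³ = 9.81 kN/m³.
With the apex down, the centroid sits h/3 = 2.4/3 = 0.8 m below the base (the top edge), so the centroid depth is h_c = 7.2 + 0.8 = 8 m.
A = ½ × 0.67 × 2.4 = 0.804 m².
Resultant F = γ·h_c·A = 9.81 × 8 × 0.804 = 63.0979 kN.
I_c = b·h³/36 = 0.67 × 2.4³/36 = 0.25728 m⁴.
Centre of pressure: y_p = y_c + I_c/(y_c·A) = 8 + 0.25728/(8 × 0.804) = 8 + 0.04 = 8.04 m along the plane.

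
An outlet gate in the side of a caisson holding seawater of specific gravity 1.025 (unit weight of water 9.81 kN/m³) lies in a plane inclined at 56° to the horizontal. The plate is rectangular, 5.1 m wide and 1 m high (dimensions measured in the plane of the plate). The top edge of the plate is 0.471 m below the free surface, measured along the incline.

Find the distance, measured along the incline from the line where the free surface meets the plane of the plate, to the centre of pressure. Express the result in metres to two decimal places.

y_p = 1.06 m

γ = 1.025 × 9.81 = 10.05525 kN/m³.
Let θ = 56° be the plate's angle to the horizontal; measure y along the incline from where the plane meets the free surface. Vertical depth h = y·sinθ with sinθ = 0.829038.
The centroid lies 1/2 = 0.5 m below the top edge, so y_c = 0.471 + 0.5 = 0.971 m and h_c = 0.971 × 0.829038 = 0.804996 m.
A = 5.1 × 1 = 5.1 m².
Resultant F = γ·h_c·A = 10.05525 × 0.804996 × 5.1 = 41.2816 kN.
I_c = b·h³/12 = 5.1 × 1³/12 = 0.425 m⁴.
Centre of pressure: y_p = y_c + I_c/(y_c·A) = 0.971 + 0.425/(0.971 × 5.1) = 0.971 + 0.0858222 = 1.05682 m along the plane.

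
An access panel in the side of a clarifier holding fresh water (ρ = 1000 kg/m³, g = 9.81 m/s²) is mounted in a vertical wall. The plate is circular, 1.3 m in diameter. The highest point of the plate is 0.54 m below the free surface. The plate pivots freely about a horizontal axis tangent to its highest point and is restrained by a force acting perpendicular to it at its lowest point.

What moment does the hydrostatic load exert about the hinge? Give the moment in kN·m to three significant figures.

γ = ρg = 1000 × 9.81 = 9810 N/m³ = 9.81 kN/m³.
The centroid is at the centre, 0.65 m below the top of the plate, so the centroid depth is h_c = 0.54 + 0.65 = 1.19 m.
A = π(0.65)² = 1.32732 m².
Resultant F = γ·h_c·A = 9.81 × 1.19 × 1.32732 = 15.495 kN.
I_c = πr⁴/4 = π × 0.65⁴/4 = 0.140198 m⁴.
Centre of pressure: y_p = y_c + I_c/(y_c·A) = 1.19 + 0.140198/(1.19 × 1.32732) = 1.19 + 0.0887604 = 1.27876 m along the plane.
The resultant acts 0.65 + 0.0887604 = 0.73876 m (along the plate) below the hinge at the top edge, so the moment about the hinge is M = F × 0.73876 = 15.495 × 0.73876 = 11.4471 kN·m.

M ≈ 11.4 kN·m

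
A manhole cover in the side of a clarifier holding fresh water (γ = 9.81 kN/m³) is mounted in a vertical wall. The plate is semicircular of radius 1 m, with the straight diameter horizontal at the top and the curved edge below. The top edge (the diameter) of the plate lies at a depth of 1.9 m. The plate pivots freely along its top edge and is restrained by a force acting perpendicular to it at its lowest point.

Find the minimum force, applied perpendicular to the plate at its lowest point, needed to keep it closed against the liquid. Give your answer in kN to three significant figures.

P ≈ 16.3 kN

γ = 9.81 kN/m³.
The centroid of a semicircle lies 4r/(3π) = 0.424413 m from the diameter, here below the top edge, so the centroid depth is h_c = 1.9 + 0.424413 = 2.32441 m.
A = πr²/2 = π × 1²/2 = 1.5708 m².
Resultant F = γ·h_c·A = 9.81 × 2.32441 × 1.5708 = 35.8181 kN.
I_c = (π/8 − 8/(9π))·r⁴ = 0.109757 × 1⁴ = 0.109757 m⁴.
Centre of pressure: y_p = y_c + I_c/(y_c·A) = 2.32441 + 0.109757/(2.32441 × 1.5708) = 2.32441 + 0.0300607 = 2.35447 m along the plane.
The resultant acts 0.424413 + 0.0300607 = 0.454474 m (along the plate) below the hinge at the top edge, so the moment about the hinge is M = F × 0.454474 = 35.8181 × 0.454474 = 16.2784 kN·m.
A normal force at the bottom, 1 m from the hinge, must supply this moment: P = 16.2784/1 = 16.2784 kN.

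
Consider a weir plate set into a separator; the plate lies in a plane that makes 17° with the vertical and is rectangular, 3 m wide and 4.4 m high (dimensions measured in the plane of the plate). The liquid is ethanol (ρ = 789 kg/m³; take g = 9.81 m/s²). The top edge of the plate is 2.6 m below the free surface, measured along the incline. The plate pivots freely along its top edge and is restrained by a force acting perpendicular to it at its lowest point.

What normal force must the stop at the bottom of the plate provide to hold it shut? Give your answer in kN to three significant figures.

γ = ρg = 789 × 9.81 / 1000 = 7.74009 kN/m³.
The plate makes 17° with the vertical, i.e. θ = 90° − 17° = 73° to the horizontal. Measuring y along the incline from the free-surface line, vertical depth h = y·sinθ with sinθ = 0.956305.
The centroid lies 4.4/2 = 2.2 m below the top edge, so y_c = 2.6 + 2.2 = 4.8 m and h_c = 4.8 × 0.956305 = 4.59026 m.
A = 3 × 4.4 = 13.2 m².
Resultant F = γ·h_c·A = 7.74009 × 4.59026 × 13.2 = 468.983 kN.
I_c = b·h³/12 = 3 × 4.4³/12 = 21.296 m⁴.
Centre of pressure: y_p = y_c + I_c/(y_c·A) = 4.8 + 21.296/(4.8 × 13.2) = 4.8 + 0.336111 = 5.13611 m along the plane.
The resultant acts 2.2 + 0.336111 = 2.53611 m (along the plate) below the hinge at the top edge, so the moment about the hinge is M = F × 2.53611 = 468.983 × 2.53611 = 1189.39 kN·m.
A normal force at the bottom, 4.4 m from the hinge, must supply this moment: P = 1189.39/4.4 = 270.316 kN.

P ≈ 270 kN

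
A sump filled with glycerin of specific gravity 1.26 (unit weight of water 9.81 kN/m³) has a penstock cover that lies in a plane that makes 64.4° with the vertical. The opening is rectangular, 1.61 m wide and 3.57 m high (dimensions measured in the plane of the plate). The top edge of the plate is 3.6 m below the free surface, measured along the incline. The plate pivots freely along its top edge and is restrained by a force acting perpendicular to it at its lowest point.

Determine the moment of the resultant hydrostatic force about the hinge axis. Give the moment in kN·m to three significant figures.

γ = 1.26 × 9.81 = 12.3606 kN/m³.
The plate makes 64.4° with the vertical, i.e. θ = 90° − 64.4° = 25.6° to the horizontal. Measuring y along the incline from the free-surface line, vertical depth h = y·sinθ with sinθ = 0.432086.
The centroid lies 3.57/2 = 1.785 m below the top edge, so y_c = 3.6 + 1.785 = 5.385 m and h_c = 5.385 × 0.432086 = 2.32678 m.
A = 1.61 × 3.57 = 5.7477 m².
Resultant F = γ·h_c·A = 12.3606 × 2.32678 × 5.7477 = 165.306 kN.
I_c = b·h³/12 = 1.61 × 3.57³/12 = 6.10449 m⁴.
Centre of pressure: y_p = y_c + I_c/(y_c·A) = 5.385 + 6.10449/(5.385 × 5.7477) = 5.385 + 0.197228 = 5.58223 m along the plane.
The resultant acts 1.785 + 0.197228 = 1.98223 m (along the plate) below the hinge at the top edge, so the moment about the hinge is M = F × 1.98223 = 165.306 × 1.98223 = 327.675 kN·m.

M ≈ 328 kN·m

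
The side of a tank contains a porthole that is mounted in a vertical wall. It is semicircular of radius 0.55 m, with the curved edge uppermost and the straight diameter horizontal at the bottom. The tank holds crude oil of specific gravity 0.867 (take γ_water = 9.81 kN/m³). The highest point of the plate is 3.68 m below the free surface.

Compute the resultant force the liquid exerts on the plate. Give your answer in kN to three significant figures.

γ = 0.867 × 9.81 = 8.50527 kN/m³.
The centroid lies 4r/(3π) = 0.233427 m above the diameter, so r − 4r/(3π) = 0.55 − 0.233427 = 0.316573 m below the topmost point, so the centroid depth is h_c = 3.68 + 0.316573 = 3.99657 m.
A = πr²/2 = π × 0.55²/2 = 0.475166 m².
Resultant F = γ·h_c·A = 8.50527 × 3.99657 × 0.475166 = 16.1518 kN.

F ≈ 16.2 kN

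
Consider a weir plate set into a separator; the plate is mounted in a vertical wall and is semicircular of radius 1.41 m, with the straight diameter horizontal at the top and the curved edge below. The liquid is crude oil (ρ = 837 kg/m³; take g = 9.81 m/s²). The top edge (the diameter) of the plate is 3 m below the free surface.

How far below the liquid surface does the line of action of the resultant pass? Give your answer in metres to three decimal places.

γ = ρg = 837 × 9.81 / 1000 = 8.21097 kN/m³.
The centroid of a semicircle lies 4r/(3π) = 0.598423 m from the diameter, here below the top edge, so the centroid depth is h_c = 3 + 0.598423 = 3.59842 m.
A = πr²/2 = π × 1.41²/2 = 3.1229 m².
Resultant F = γ·h_c·A = 8.21097 × 3.59842 × 3.1229 = 92.2708 kN.
I_c = (π/8 − 8/(9π))·r⁴ = 0.109757 × 1.41⁴ = 0.433819 m⁴.
Centre of pressure: y_p = y_c + I_c/(y_c·A) = 3.59842 + 0.433819/(3.59842 × 3.1229) = 3.59842 + 0.0386046 = 3.63702 m along the plane.

h_p = 3.637 m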